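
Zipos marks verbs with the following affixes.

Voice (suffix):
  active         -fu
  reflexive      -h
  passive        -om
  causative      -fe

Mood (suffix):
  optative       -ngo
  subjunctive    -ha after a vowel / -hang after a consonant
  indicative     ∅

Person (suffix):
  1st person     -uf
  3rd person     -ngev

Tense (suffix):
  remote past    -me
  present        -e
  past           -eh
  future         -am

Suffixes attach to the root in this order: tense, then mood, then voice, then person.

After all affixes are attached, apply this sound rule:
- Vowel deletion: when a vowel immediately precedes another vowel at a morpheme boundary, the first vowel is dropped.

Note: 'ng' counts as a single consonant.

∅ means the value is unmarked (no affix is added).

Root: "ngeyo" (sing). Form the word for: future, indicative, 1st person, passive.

ngeyamomuf

Attach tense future -am → ngeyoam.
mood = indicative: zero marking, form stays ngeyoam.
Attach voice passive -om → ngeyoamom.
Attach person 1st person -uf → ngeyoamomuf.
Apply vowel deletion: ngeyoamomuf → ngeyamomuf.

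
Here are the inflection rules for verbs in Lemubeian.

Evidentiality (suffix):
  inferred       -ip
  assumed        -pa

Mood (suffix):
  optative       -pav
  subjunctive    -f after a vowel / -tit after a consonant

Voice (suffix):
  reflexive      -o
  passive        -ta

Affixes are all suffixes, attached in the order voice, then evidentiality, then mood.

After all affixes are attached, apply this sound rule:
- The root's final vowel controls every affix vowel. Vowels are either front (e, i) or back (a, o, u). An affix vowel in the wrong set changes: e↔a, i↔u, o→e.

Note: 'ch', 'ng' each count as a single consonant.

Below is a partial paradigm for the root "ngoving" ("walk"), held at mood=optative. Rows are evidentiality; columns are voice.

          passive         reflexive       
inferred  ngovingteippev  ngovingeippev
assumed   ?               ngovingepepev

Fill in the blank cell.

Attach voice passive -ta → ngovingta.
Attach evidentiality assumed -pa → ngovingtapa.
Attach mood optative -pav → ngovingtapapav.
Apply vowel harmony: ngovingtapapav → ngovingtepepev.

ngovingtepepev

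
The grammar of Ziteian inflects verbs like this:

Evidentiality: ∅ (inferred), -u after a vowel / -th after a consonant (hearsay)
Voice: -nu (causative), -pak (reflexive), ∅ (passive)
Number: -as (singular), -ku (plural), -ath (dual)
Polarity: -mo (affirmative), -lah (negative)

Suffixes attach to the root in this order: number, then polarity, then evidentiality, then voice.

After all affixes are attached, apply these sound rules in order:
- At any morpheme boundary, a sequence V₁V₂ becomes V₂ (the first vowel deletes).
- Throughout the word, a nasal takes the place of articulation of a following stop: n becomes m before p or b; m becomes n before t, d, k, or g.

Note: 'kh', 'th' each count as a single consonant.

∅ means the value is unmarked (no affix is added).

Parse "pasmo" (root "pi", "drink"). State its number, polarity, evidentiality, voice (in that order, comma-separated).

Segment: pi-as-mo.
number: -as → singular.
polarity: -mo → affirmative.
evidentiality: ∅ → inferred.
voice: ∅ → passive.

singular, affirmative, inferred, passive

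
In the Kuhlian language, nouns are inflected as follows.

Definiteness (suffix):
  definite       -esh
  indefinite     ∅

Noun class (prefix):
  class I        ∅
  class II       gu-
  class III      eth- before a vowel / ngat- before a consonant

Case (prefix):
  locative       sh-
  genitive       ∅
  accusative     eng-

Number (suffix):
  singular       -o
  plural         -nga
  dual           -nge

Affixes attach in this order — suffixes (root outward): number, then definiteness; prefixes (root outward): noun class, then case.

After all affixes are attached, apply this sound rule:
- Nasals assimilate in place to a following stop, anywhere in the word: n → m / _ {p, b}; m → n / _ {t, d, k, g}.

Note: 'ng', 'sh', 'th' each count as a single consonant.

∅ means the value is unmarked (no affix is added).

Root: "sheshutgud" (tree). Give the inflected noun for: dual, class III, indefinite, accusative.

Attach noun class class III ngat- (before consonant 'sh') → ngatsheshutgud.
Attach number dual -nge → ngatsheshutgudnge.
definiteness = indefinite: zero marking, form stays ngatsheshutgudnge.
Attach case accusative eng- → engngatsheshutgudnge.
Nasal assimilation: no change.

engngatsheshutgudnge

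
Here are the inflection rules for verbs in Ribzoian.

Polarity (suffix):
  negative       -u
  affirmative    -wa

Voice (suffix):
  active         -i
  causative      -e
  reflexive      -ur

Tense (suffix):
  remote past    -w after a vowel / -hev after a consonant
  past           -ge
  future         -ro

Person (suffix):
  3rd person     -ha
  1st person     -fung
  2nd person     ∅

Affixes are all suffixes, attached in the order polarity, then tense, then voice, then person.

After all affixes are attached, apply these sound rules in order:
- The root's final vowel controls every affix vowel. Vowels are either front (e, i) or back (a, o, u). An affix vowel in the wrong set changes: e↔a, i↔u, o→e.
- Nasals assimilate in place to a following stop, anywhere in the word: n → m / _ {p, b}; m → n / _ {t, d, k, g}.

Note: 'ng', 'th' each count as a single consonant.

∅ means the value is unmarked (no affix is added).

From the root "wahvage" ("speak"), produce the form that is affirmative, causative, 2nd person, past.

wahvagewegee

Attach polarity affirmative -wa → wahvagewa.
Attach tense past -ge → wahvagewage.
Attach voice causative -e → wahvagewagee.
person = 2nd person: zero marking, form stays wahvagewagee.
Apply vowel harmony: wahvagewagee → wahvagewegee.
Nasal assimilation: no change.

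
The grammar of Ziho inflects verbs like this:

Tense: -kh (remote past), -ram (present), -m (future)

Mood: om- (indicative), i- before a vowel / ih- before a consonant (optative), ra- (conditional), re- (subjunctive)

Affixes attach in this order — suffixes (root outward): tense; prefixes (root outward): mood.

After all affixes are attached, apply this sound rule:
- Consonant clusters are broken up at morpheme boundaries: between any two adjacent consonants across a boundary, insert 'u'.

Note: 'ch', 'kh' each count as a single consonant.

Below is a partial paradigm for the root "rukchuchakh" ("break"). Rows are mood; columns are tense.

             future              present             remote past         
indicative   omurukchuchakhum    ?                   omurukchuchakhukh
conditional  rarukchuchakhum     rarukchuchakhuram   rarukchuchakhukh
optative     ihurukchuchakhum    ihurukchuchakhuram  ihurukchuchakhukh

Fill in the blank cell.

omurukchuchakhuram

Attach mood indicative om- → omrukchuchakh.
Attach tense present -ram → omrukchuchakhram.
Apply epenthesis: omrukchuchakhram → omurukchuchakhuram.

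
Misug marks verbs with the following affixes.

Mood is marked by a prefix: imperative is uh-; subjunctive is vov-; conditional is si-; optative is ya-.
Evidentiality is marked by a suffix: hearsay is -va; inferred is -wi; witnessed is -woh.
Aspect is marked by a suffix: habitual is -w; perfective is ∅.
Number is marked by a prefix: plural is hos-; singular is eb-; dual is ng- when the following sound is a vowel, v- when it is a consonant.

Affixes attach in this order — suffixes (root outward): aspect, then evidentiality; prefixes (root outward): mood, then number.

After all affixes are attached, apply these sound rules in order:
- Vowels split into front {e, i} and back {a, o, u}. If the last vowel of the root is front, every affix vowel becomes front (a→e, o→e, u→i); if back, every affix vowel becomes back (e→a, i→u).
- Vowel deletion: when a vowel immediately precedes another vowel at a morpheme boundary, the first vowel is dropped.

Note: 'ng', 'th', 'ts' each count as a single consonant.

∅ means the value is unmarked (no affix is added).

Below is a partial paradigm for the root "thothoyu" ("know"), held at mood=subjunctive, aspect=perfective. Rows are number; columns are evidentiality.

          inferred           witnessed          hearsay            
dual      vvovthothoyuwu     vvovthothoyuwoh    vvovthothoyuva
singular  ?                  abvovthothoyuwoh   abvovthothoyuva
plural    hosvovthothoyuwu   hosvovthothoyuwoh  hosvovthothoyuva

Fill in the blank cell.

Attach mood subjunctive vov- → vovthothoyu.
aspect = perfective: zero marking, form stays vovthothoyu.
Attach number singular eb- → ebvovthothoyu.
Attach evidentiality inferred -wi → ebvovthothoyuwi.
Apply vowel harmony: ebvovthothoyuwi → abvovthothoyuwu.
Vowel deletion: no change.

abvovthothoyuwu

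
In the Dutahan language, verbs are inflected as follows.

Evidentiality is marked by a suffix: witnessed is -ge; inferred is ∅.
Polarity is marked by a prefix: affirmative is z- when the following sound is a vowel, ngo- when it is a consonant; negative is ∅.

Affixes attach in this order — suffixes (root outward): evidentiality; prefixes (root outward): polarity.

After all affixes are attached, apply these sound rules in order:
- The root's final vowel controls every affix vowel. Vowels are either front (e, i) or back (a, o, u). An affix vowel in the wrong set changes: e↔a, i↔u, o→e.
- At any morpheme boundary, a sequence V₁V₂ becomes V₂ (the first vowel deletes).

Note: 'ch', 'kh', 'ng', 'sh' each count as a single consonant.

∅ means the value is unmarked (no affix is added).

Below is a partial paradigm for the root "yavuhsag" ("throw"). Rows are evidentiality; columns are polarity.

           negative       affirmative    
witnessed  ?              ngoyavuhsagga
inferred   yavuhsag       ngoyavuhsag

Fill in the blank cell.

Attach evidentiality witnessed -ge → yavuhsagge.
polarity = negative: zero marking, form stays yavuhsagge.
Apply vowel harmony: yavuhsagge → yavuhsagga.
Vowel deletion: no change.

yavuhsagga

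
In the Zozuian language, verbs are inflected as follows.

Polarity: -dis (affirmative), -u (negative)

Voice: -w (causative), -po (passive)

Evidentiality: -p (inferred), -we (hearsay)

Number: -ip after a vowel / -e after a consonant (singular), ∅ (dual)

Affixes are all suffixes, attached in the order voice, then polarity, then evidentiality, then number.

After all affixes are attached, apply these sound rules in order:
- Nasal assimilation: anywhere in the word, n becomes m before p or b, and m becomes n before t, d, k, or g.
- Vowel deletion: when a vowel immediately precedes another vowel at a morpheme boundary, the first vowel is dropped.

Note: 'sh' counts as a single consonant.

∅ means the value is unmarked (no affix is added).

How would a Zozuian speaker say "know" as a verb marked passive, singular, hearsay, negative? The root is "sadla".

Attach voice passive -po → sadlapo.
Attach polarity negative -u → sadlapou.
Attach evidentiality hearsay -we → sadlapouwe.
Attach number singular -ip (after vowel 'e') → sadlapouweip.
Nasal assimilation: no change.
Apply vowel deletion: sadlapouweip → sadlapuwip.

sadlapuwip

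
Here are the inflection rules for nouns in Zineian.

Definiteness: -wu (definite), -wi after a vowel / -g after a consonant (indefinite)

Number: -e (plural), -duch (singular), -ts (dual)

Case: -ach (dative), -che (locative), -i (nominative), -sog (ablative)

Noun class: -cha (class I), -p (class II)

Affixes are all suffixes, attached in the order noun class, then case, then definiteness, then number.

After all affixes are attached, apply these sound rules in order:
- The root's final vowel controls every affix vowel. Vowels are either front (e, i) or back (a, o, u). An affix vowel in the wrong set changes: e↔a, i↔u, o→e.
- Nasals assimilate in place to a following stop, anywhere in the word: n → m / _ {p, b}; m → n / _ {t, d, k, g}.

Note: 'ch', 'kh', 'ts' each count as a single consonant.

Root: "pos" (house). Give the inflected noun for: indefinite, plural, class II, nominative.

pospuwua

Attach noun class class II -p → posp.
Attach case nominative -i → pospi.
Attach definiteness indefinite -wi (after vowel 'i') → pospiwi.
Attach number plural -e → pospiwie.
Apply vowel harmony: pospiwie → pospuwua.
Nasal assimilation: no change.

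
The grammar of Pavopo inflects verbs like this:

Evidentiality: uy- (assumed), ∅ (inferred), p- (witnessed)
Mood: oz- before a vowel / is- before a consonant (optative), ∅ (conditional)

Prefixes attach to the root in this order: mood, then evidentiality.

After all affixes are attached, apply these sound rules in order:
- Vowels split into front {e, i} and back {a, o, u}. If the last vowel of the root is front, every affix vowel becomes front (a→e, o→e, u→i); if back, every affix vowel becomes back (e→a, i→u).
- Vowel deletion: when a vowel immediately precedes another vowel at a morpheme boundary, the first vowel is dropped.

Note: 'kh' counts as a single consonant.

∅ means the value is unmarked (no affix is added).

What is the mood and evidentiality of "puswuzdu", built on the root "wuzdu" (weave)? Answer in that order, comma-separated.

optative, witnessed

Segment: p-is-wuzdu.
mood: oz/is- → optative.
evidentiality: p- → witnessed.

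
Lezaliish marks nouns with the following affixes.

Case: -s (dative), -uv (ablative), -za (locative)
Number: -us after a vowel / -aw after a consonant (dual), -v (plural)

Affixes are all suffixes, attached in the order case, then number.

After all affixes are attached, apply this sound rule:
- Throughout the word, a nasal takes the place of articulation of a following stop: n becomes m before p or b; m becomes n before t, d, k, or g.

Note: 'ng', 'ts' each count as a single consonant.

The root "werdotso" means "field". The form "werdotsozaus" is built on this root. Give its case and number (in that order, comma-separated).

Segment: werdotso-za-us.
case: -za → locative.
number: -us/aw → dual.

locative, dual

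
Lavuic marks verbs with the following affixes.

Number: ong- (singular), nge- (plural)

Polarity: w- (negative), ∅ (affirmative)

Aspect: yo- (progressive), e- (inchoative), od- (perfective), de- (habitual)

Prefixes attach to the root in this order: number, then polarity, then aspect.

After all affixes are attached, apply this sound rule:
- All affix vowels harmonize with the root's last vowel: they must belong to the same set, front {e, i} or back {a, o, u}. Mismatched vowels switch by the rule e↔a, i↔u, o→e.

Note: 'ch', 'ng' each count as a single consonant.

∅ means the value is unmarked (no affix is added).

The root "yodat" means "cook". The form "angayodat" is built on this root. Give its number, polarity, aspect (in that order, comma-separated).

Segment: e-nge-yodat.
number: nge- → plural.
polarity: ∅ → affirmative.
aspect: e- → inchoative.

plural, affirmative, inchoative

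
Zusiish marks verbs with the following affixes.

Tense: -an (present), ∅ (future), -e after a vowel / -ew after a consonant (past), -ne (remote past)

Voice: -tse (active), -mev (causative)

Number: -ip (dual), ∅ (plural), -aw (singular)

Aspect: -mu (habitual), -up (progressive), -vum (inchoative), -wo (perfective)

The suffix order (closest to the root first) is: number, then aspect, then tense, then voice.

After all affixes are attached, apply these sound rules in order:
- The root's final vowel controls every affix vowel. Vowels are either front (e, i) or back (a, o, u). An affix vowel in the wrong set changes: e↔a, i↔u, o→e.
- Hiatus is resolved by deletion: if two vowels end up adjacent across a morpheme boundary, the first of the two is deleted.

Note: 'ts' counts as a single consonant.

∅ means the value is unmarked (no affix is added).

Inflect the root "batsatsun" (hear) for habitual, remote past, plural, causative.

number = plural: zero marking, form stays batsatsun.
Attach aspect habitual -mu → batsatsunmu.
Attach tense remote past -ne → batsatsunmune.
Attach voice causative -mev → batsatsunmunemev.
Apply vowel harmony: batsatsunmunemev → batsatsunmunamav.
Vowel deletion: no change.

batsatsunmunamav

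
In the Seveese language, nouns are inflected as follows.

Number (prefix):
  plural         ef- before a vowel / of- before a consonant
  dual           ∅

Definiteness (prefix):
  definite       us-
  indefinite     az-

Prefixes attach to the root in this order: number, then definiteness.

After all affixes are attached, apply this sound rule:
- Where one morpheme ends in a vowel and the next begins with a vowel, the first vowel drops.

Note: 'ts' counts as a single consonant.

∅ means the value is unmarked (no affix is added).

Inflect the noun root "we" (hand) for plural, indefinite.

azofwe

Attach number plural of- (before consonant 'w') → ofwe.
Attach definiteness indefinite az- → azofwe.
Vowel deletion: no change.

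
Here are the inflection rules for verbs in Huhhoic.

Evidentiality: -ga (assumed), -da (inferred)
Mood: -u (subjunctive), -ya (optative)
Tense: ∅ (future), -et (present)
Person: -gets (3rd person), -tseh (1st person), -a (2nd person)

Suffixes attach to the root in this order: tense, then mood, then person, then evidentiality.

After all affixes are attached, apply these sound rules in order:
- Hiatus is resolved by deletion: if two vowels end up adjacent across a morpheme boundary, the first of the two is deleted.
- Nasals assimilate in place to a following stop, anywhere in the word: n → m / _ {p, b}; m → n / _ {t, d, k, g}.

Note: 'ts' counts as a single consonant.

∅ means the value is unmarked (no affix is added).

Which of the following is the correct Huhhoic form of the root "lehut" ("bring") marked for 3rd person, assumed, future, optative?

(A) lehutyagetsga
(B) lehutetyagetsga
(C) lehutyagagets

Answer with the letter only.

A

tense = future: zero marking, form stays lehut.
Attach mood optative -ya → lehutya.
Attach person 3rd person -gets → lehutyagets.
Attach evidentiality assumed -ga → lehutyagetsga.
Vowel deletion: no change.
Nasal assimilation: no change.
So the correct form is lehutyagetsga, option (A).
(B) lehutetyagetsga is wrong: it uses present instead of future for tense.
(C) lehutyagagets is wrong: it has the affixes in the wrong order.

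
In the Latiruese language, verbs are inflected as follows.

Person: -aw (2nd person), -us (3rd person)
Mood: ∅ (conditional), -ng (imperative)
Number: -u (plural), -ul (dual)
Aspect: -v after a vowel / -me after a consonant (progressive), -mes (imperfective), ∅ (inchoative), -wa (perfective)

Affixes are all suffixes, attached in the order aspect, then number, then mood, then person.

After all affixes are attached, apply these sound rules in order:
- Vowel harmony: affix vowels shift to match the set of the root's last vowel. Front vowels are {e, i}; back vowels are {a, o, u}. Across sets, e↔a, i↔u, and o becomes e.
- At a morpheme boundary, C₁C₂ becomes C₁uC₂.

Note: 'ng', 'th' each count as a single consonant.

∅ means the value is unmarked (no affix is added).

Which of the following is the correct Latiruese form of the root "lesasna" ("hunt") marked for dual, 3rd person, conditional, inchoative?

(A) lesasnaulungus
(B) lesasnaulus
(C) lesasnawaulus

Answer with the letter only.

B

aspect = inchoative: zero marking, form stays lesasna.
Attach number dual -ul → lesasnaul.
mood = conditional: zero marking, form stays lesasnaul.
Attach person 3rd person -us → lesasnaulus.
Vowel harmony: no change.
Epenthesis: no change.
So the correct form is lesasnaulus, option (B).
(C) lesasnawaulus is wrong: it uses perfective instead of inchoative for aspect.
(A) lesasnaulungus is wrong: it uses imperative instead of conditional for mood.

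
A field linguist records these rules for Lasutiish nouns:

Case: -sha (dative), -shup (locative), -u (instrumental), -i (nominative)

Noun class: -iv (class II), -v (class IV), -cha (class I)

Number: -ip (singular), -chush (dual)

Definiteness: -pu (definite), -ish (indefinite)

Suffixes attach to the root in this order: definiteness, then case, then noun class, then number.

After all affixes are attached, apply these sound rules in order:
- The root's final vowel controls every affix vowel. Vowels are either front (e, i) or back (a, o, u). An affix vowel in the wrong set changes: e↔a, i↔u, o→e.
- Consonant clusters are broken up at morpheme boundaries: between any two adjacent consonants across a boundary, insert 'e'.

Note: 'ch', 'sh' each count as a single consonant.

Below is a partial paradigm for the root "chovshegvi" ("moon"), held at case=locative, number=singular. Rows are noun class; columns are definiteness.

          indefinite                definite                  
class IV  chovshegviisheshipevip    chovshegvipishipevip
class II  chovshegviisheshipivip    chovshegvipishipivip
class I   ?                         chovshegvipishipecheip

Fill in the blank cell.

chovshegviisheshipecheip

Attach definiteness indefinite -ish → chovshegviish.
Attach case locative -shup → chovshegviishshup.
Attach noun class class I -cha → chovshegviishshupcha.
Attach number singular -ip → chovshegviishshupchaip.
Apply vowel harmony: chovshegviishshupchaip → chovshegviishshipcheip.
Apply epenthesis: chovshegviishshipcheip → chovshegviisheshipecheip.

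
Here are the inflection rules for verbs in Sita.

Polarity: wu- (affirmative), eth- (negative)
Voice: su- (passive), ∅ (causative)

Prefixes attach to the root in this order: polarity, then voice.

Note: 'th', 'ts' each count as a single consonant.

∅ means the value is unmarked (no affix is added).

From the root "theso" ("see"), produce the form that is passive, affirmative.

suwutheso

Attach polarity affirmative wu- → wutheso.
Attach voice passive su- → suwutheso.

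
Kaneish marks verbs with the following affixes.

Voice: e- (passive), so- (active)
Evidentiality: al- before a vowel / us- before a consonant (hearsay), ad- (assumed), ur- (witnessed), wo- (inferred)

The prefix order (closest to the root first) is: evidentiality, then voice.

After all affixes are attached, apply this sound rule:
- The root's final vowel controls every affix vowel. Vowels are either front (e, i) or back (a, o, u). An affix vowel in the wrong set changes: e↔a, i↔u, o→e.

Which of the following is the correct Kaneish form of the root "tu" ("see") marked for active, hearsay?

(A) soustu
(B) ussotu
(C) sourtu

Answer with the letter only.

A

Attach evidentiality hearsay us- (before consonant 't') → ustu.
Attach voice active so- → soustu.
Vowel harmony: no change.
So the correct form is soustu, option (A).
(C) sourtu is wrong: it uses witnessed instead of hearsay for evidentiality.
(B) ussotu is wrong: it has the affixes in the wrong order.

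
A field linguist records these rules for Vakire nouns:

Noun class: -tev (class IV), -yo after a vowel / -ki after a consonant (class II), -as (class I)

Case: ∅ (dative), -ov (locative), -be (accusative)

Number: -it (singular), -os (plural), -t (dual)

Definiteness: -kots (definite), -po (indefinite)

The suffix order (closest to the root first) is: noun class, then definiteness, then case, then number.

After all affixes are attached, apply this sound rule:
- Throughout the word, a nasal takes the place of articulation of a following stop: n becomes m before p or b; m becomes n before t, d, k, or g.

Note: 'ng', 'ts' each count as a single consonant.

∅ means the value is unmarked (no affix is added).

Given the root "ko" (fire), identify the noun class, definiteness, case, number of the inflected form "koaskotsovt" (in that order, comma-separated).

Segment: ko-as-kots-ov-t.
noun class: -as → class I.
definiteness: -kots → definite.
case: -ov → locative.
number: -t → dual.

class I, definite, locative, dual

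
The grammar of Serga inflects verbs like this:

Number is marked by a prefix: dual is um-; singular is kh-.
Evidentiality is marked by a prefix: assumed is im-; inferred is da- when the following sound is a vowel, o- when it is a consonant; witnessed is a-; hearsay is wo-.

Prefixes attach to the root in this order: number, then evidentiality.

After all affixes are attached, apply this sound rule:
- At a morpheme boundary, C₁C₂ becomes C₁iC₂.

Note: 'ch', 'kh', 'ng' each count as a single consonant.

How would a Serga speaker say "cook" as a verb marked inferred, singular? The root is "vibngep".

Attach number singular kh- → khvibngep.
Attach evidentiality inferred o- (before consonant 'kh') → okhvibngep.
Apply epenthesis: okhvibngep → okhivibngep.

okhivibngep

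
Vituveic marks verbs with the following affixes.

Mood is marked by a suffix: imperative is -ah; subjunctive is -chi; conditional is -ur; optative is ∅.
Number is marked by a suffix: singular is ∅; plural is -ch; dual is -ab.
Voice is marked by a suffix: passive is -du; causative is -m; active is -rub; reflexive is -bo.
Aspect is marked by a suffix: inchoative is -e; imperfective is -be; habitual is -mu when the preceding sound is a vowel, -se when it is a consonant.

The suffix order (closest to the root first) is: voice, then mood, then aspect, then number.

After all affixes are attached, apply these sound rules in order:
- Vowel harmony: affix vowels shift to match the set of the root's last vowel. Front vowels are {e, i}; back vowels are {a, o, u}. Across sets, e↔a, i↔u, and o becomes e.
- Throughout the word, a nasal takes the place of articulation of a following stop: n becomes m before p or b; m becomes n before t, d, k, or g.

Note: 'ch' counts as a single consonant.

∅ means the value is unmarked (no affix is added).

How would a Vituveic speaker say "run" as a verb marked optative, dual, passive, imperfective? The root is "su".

Attach voice passive -du → sudu.
mood = optative: zero marking, form stays sudu.
Attach aspect imperfective -be → sudube.
Attach number dual -ab → sudubeab.
Apply vowel harmony: sudubeab → sudubaab.
Nasal assimilation: no change.

sudubaab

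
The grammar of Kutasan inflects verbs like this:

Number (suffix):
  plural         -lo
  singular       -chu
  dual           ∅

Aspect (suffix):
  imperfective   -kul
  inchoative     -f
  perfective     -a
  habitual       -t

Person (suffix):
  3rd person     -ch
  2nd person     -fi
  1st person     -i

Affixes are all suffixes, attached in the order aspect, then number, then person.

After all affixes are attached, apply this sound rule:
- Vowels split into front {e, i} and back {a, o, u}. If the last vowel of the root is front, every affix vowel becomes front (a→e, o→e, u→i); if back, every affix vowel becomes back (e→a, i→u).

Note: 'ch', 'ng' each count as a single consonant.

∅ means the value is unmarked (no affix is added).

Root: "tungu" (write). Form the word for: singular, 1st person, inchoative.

Attach aspect inchoative -f → tunguf.
Attach number singular -chu → tungufchu.
Attach person 1st person -i → tungufchui.
Apply vowel harmony: tungufchui → tungufchuu.

tungufchuu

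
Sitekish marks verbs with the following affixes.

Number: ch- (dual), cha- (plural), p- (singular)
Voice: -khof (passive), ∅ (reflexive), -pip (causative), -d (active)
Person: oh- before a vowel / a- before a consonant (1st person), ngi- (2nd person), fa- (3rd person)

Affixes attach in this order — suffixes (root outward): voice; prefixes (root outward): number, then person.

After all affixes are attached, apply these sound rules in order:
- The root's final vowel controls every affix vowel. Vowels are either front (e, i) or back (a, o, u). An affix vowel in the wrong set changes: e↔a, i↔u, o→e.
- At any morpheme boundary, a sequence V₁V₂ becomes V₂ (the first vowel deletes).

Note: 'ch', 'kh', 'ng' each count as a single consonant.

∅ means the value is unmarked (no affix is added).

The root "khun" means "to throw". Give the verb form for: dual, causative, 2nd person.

Attach voice causative -pip → khunpip.
Attach number dual ch- → chkhunpip.
Attach person 2nd person ngi- → ngichkhunpip.
Apply vowel harmony: ngichkhunpip → nguchkhunpup.
Vowel deletion: no change.

nguchkhunpup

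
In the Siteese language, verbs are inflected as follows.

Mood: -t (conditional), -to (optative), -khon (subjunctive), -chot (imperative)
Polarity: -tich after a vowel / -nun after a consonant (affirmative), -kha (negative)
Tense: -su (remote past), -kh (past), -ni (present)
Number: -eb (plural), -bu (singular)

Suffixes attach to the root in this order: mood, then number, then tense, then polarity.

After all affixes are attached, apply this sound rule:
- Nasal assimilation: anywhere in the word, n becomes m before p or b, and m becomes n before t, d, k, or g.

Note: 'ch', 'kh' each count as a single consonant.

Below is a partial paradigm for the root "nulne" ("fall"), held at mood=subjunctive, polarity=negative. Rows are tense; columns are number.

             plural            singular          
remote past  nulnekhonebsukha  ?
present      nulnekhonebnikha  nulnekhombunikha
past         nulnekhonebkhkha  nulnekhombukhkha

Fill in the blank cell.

Attach mood subjunctive -khon → nulnekhon.
Attach number singular -bu → nulnekhonbu.
Attach tense remote past -su → nulnekhonbusu.
Attach polarity negative -kha → nulnekhonbusukha.
Apply nasal assimilation: nulnekhonbusukha → nulnekhombusukha.

nulnekhombusukha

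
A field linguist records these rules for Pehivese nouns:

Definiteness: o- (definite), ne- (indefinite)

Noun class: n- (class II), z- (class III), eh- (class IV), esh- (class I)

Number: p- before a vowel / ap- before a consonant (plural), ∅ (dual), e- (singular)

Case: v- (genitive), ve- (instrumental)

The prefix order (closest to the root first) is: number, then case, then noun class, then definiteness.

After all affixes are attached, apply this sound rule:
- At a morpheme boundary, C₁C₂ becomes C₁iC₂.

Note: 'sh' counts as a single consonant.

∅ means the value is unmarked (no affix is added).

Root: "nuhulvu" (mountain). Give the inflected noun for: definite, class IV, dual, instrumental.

oehivenuhulvu

number = dual: zero marking, form stays nuhulvu.
Attach case instrumental ve- → venuhulvu.
Attach noun class class IV eh- → ehvenuhulvu.
Attach definiteness definite o- → oehvenuhulvu.
Apply epenthesis: oehvenuhulvu → oehivenuhulvu.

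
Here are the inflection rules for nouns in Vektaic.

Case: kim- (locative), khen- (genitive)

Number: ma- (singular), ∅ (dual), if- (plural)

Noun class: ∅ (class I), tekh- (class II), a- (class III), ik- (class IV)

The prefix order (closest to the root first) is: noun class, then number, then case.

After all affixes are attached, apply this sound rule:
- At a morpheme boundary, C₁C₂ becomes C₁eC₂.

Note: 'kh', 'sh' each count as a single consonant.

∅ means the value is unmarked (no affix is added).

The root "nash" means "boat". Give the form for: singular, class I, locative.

noun class = class I: zero marking, form stays nash.
Attach number singular ma- → manash.
Attach case locative kim- → kimmanash.
Apply epenthesis: kimmanash → kimemanash.

kimemanash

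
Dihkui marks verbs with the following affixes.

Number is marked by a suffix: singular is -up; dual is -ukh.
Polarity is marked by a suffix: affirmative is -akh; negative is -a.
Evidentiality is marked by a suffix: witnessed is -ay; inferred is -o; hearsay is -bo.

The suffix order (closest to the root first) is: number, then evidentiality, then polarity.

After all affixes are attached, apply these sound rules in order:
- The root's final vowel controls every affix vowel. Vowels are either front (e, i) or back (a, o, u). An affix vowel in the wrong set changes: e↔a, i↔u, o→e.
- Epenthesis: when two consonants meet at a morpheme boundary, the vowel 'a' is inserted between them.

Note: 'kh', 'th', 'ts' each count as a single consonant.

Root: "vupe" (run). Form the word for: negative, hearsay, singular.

Attach number singular -up → vupeup.
Attach evidentiality hearsay -bo → vupeupbo.
Attach polarity negative -a → vupeupboa.
Apply vowel harmony: vupeupboa → vupeipbee.
Apply epenthesis: vupeipbee → vupeipabee.

vupeipabee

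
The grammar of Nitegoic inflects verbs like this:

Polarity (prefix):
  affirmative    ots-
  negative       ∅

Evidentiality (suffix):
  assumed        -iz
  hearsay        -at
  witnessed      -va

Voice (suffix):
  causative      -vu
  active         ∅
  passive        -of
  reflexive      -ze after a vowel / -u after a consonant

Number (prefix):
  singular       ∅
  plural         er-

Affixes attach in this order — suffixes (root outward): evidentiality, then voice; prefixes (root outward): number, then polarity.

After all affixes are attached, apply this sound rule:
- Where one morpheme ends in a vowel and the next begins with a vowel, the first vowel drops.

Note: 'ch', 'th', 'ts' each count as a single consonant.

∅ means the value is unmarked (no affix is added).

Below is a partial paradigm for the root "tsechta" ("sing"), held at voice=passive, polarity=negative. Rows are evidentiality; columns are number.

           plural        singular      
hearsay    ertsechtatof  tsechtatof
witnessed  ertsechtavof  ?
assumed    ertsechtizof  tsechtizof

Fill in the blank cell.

tsechtavof

number = singular: zero marking, form stays tsechta.
Attach evidentiality witnessed -va → tsechtava.
Attach voice passive -of → tsechtavaof.
polarity = negative: zero marking, form stays tsechtavaof.
Apply vowel deletion: tsechtavaof → tsechtavof.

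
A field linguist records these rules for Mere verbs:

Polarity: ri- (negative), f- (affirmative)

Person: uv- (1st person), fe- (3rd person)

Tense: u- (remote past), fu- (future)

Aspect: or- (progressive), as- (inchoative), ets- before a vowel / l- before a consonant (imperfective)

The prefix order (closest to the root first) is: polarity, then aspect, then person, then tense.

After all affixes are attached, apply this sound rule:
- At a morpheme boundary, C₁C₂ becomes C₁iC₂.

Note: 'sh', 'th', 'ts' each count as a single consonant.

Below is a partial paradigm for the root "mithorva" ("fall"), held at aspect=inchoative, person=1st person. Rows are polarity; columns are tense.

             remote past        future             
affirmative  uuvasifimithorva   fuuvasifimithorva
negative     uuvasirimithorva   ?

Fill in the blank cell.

Attach polarity negative ri- → rimithorva.
Attach aspect inchoative as- → asrimithorva.
Attach person 1st person uv- → uvasrimithorva.
Attach tense future fu- → fuuvasrimithorva.
Apply epenthesis: fuuvasrimithorva → fuuvasirimithorva.

fuuvasirimithorva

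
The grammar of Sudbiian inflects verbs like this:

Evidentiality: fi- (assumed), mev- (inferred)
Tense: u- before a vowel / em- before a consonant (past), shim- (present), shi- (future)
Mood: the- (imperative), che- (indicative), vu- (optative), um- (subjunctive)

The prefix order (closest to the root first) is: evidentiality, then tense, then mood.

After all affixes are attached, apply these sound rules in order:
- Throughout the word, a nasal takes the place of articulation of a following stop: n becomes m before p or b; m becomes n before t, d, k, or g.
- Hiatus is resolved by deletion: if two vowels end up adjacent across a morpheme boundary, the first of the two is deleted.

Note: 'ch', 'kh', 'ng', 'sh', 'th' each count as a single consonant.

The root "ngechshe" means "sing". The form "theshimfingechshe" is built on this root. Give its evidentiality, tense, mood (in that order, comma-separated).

assumed, present, imperative

Segment: the-shim-fi-ngechshe.
evidentiality: fi- → assumed.
tense: shim- → present.
mood: the- → imperative.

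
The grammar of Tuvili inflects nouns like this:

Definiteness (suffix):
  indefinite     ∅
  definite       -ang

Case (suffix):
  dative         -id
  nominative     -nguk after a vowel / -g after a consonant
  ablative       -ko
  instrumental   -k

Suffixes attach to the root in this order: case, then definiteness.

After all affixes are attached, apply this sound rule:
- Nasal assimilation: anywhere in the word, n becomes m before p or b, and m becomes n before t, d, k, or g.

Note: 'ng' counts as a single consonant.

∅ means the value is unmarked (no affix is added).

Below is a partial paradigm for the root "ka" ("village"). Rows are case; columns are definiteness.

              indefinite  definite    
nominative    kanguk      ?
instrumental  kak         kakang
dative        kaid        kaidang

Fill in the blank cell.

Attach case nominative -nguk (after vowel 'a') → kanguk.
Attach definiteness definite -ang → kangukang.
Nasal assimilation: no change.

kangukang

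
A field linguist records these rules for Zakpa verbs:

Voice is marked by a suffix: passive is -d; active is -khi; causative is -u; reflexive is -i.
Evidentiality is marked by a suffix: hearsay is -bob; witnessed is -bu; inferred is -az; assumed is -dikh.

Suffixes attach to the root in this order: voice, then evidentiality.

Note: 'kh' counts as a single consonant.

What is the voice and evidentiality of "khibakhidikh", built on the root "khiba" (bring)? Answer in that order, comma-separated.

Segment: khiba-khi-dikh.
voice: -khi → active.
evidentiality: -dikh → assumed.

active, assumed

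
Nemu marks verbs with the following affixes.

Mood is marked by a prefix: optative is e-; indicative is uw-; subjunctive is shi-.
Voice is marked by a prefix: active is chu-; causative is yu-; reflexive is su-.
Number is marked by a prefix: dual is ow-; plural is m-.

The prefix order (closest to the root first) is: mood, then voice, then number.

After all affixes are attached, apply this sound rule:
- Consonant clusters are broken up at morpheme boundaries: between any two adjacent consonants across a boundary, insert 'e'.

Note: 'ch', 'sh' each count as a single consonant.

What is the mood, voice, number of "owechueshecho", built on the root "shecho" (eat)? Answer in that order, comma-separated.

Segment: ow-chu-e-shecho.
mood: e- → optative.
voice: chu- → active.
number: ow- → dual.

optative, active, dual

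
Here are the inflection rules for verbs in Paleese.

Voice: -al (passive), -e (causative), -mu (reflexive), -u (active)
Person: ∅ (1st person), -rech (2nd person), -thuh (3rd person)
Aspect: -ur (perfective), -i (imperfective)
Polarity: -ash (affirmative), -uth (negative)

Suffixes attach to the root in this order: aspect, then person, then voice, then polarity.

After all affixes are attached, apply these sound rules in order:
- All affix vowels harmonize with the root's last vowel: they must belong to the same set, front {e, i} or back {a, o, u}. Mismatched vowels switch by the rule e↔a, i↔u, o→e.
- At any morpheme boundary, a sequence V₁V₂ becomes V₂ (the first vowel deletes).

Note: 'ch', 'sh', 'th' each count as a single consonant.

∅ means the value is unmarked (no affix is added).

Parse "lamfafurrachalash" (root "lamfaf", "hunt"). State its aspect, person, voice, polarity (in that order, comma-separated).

Segment: lamfaf-ur-rech-al-ash.
aspect: -ur → perfective.
person: -rech → 2nd person.
voice: -al → passive.
polarity: -ash → affirmative.

perfective, 2nd person, passive, affirmative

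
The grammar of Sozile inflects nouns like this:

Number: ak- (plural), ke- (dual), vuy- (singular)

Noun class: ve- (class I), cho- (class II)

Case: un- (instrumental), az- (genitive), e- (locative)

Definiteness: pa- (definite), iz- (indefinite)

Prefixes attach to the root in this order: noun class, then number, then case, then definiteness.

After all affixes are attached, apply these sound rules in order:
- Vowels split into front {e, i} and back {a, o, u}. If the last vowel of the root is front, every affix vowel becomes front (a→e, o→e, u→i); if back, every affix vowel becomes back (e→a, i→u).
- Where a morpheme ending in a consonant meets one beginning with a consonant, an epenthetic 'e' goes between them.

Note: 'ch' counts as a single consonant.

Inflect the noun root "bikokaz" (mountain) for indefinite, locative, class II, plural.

Attach noun class class II cho- → chobikokaz.
Attach number plural ak- → akchobikokaz.
Attach case locative e- → eakchobikokaz.
Attach definiteness indefinite iz- → izeakchobikokaz.
Apply vowel harmony: izeakchobikokaz → uzaakchobikokaz.
Apply epenthesis: uzaakchobikokaz → uzaakechobikokaz.

uzaakechobikokaz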